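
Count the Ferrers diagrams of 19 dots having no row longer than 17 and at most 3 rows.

There are too many to list fully; the first 12 (by largest part) are:
17 + 2
17 + 1 + 1
16 + 3
16 + 2 + 1
15 + 4
15 + 3 + 1
15 + 2 + 2
14 + 5
14 + 4 + 1
14 + 3 + 2
13 + 6
13 + 5 + 1
…and 26 more, for 38 total.

38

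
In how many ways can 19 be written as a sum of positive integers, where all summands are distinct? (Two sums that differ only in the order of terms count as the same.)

54

There are too many to list fully; the first 12 (by largest part) are:
19
18 + 1
17 + 2
16 + 3
16 + 2 + 1
15 + 4
15 + 3 + 1
14 + 5
14 + 4 + 1
14 + 3 + 2
13 + 6
13 + 5 + 1
…and 42 more, for 54 total.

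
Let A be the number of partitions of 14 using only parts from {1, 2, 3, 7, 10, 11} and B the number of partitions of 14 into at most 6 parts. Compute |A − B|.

50

Partitions of 14 using only parts from {1, 2, 3, 7, 10, 11}: 40.
Partitions of 14 into at most 6 parts: 90.
|40 − 90| = 50.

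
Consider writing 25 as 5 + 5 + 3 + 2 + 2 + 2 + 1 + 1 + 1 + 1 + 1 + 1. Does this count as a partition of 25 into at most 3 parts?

No

The parts sum to 25, and the condition 'there are at most 3 summands' is violated.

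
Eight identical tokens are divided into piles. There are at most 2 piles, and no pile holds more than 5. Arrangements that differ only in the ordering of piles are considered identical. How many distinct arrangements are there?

2

Enumerating:
5+3
4+4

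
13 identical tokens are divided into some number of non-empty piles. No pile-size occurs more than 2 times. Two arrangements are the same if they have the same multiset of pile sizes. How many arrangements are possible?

44

A partial list (first 12 by largest part):
13
1,12
2,11
1,1,11
3,10
1,2,10
4,9
1,3,9
2,2,9
1,1,2,9
5,8
1,4,8
…and 32 more, for 44 total.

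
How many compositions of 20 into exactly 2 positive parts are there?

19

By stars and bars with positive parts, the count is C(19,1) = 19.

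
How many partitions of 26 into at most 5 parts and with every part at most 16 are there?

356

Systematic enumeration (by largest part, then next-largest, …) yields 356.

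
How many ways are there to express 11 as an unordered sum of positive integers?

There are too many to list fully; the first 12 (by largest part) are:
11
10 + 1
9 + 2
9 + 1 + 1
8 + 3
8 + 2 + 1
8 + 1 + 1 + 1
7 + 4
7 + 3 + 1
7 + 2 + 2
7 + 2 + 1 + 1
7 + 1 + 1 + 1 + 1
…and 44 more, for 56 total.

56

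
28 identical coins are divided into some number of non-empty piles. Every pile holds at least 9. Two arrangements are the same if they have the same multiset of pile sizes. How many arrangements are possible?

8

Enumerating:
28
19+9
18+10
17+11
16+12
15+13
14+14
10+9+9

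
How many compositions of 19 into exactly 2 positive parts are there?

18

By stars and bars with positive parts, the count is C(18,1) = 18.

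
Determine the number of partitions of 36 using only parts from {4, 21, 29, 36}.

Listing the qualifying partitions of 36:
36
4+4+4+4+4+4+4+4+4

2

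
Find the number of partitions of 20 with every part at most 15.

615

Enumerating by decreasing first part gives 615 partitions in all.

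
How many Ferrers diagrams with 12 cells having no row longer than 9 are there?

Enumerating by decreasing first part gives 73 partitions in all.

73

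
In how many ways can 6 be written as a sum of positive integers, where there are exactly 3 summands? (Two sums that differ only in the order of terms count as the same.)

3

The partitions of 6 that satisfy the conditions:
1 + 1 + 4
1 + 2 + 3
2 + 2 + 2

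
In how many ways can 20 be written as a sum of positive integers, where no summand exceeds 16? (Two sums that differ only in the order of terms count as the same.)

620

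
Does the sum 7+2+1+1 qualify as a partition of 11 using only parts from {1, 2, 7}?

Yes

The parts sum to 11, and the condition 'each summand belongs to {1, 2, 7}' holds.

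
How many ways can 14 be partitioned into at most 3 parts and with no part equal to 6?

19

Enumerating:
14
1, 13
2, 12
1, 1, 12
3, 11
1, 2, 11
4, 10
1, 3, 10
2, 2, 10
5, 9
1, 4, 9
2, 3, 9
1, 5, 8
2, 4, 8
3, 3, 8
7, 7
2, 5, 7
3, 4, 7
4, 5, 5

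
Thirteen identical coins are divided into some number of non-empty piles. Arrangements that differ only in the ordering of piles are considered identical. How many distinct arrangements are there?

101

Systematic enumeration (by largest part, then next-largest, …) yields 101.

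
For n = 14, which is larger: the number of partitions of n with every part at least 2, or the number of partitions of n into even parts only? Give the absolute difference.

19

Partitions of 14 with every part at least 2: 34.
Partitions of 14 into even parts only: 15.
|34 − 15| = 19.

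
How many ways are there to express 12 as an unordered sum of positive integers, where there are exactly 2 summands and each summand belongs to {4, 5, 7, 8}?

They are:
8,4
7,5
That's 2 in total.

2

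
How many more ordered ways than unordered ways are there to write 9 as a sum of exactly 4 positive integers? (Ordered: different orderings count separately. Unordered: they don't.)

Ordered (compositions into 4 parts): C(8,3) = 56.
Unordered (partitions into 4 parts): 6.
Difference: 56 − 6 = 50.

50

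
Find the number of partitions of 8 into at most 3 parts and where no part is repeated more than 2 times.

10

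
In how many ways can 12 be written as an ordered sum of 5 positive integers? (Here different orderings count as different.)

330

By stars and bars with positive parts, the count is C(11,4) = 330.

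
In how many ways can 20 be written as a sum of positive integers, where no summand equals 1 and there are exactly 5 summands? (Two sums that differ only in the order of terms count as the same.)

A partial list (first 12 by largest part):
12, 2, 2, 2, 2
11, 3, 2, 2, 2
10, 4, 2, 2, 2
10, 3, 3, 2, 2
9, 5, 2, 2, 2
9, 4, 3, 2, 2
9, 3, 3, 3, 2
8, 6, 2, 2, 2
8, 5, 3, 2, 2
8, 4, 4, 2, 2
8, 4, 3, 3, 2
8, 3, 3, 3, 3
…and 18 more, for 30 total.

30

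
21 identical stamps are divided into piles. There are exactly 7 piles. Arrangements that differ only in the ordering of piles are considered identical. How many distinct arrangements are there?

A full systematic count gives 105.

105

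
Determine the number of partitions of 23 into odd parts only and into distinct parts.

The partitions of 23 that satisfy the conditions:
23
19+3+1
17+5+1
15+7+1
15+5+3
13+9+1
13+7+3
11+9+3
11+7+5
Counting gives 9.

9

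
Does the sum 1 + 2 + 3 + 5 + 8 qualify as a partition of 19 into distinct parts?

Yes

The parts sum to 19, and the condition 'all summands are distinct' holds.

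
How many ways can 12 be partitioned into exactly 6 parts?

11

They are:
7, 1, 1, 1, 1, 1
6, 2, 1, 1, 1, 1
5, 3, 1, 1, 1, 1
5, 2, 2, 1, 1, 1
4, 4, 1, 1, 1, 1
4, 3, 2, 1, 1, 1
4, 2, 2, 2, 1, 1
3, 3, 3, 1, 1, 1
3, 3, 2, 2, 1, 1
3, 2, 2, 2, 2, 1
2, 2, 2, 2, 2, 2
That's 11 in total.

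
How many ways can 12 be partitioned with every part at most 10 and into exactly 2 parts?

The partitions of 12 that satisfy the conditions:
10 + 2
9 + 3
8 + 4
7 + 5
6 + 6

5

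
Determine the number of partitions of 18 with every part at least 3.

33

A partial list (first 12 by largest part):
18
15+3
14+4
13+5
12+6
12+3+3
11+7
11+4+3
10+8
10+5+3
10+4+4
9+9
…and 21 more, for 33 total.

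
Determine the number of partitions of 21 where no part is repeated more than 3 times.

395

There are 395 such partitions.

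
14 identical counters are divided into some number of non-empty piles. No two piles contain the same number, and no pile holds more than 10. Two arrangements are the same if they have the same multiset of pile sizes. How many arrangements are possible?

17

The partitions of 14 that satisfy the conditions:
4 + 10
1 + 3 + 10
5 + 9
1 + 4 + 9
2 + 3 + 9
6 + 8
1 + 5 + 8
2 + 4 + 8
1 + 2 + 3 + 8
1 + 6 + 7
2 + 5 + 7
3 + 4 + 7
1 + 2 + 4 + 7
3 + 5 + 6
1 + 2 + 5 + 6
1 + 3 + 4 + 6
2 + 3 + 4 + 5
Counting gives 17.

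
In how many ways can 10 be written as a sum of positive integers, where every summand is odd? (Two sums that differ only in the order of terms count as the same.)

10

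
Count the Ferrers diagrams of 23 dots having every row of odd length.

104

Counting exhaustively, 104 partitions satisfy the conditions.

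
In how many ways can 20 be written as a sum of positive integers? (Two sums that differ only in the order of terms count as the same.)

Counting exhaustively, 627 partitions satisfy the conditions.

627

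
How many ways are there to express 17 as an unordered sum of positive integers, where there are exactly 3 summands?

Listing the qualifying partitions of 17:
15, 1, 1
14, 2, 1
13, 3, 1
13, 2, 2
12, 4, 1
12, 3, 2
11, 5, 1
11, 4, 2
11, 3, 3
10, 6, 1
10, 5, 2
10, 4, 3
9, 7, 1
9, 6, 2
9, 5, 3
9, 4, 4
8, 8, 1
8, 7, 2
8, 6, 3
8, 5, 4
7, 7, 3
7, 6, 4
7, 5, 5
6, 6, 5

24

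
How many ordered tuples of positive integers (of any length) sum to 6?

32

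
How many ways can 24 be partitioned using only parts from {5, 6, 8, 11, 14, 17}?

They are:
5 + 5 + 14
5 + 8 + 11
8 + 8 + 8
5 + 5 + 6 + 8
6 + 6 + 6 + 6

5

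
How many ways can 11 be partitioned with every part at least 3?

6

They are:
11
3, 8
4, 7
5, 6
3, 3, 5
3, 4, 4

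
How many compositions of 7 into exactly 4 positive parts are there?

Equivalently, choose which 3 of the 6 gaps become plus signs: C(6,3) = 20.

20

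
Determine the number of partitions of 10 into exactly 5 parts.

7

Enumerating:
6,1,1,1,1
5,2,1,1,1
4,3,1,1,1
4,2,2,1,1
3,3,2,1,1
3,2,2,2,1
2,2,2,2,2
Counting gives 7.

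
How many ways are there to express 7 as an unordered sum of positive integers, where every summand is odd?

Enumerating:
7
5,1,1
3,3,1
3,1,1,1,1
1,1,1,1,1,1,1

5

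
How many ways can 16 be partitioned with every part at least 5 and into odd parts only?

2

The partitions of 16 that satisfy the conditions:
11 + 5
9 + 7
Counting gives 2.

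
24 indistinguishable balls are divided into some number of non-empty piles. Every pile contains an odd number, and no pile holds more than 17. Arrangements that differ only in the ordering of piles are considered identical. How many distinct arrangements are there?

116

Direct enumeration gives 116 partitions.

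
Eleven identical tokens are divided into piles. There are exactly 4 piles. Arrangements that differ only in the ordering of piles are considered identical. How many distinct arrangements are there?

The partitions of 11 that satisfy the conditions:
8+1+1+1
7+2+1+1
6+3+1+1
6+2+2+1
5+4+1+1
5+3+2+1
5+2+2+2
4+4+2+1
4+3+3+1
4+3+2+2
3+3+3+2
That's 11 in total.

11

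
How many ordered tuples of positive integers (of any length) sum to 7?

64

Each of the 6 gaps between 7 units is either a break or not: 2^6 = 64.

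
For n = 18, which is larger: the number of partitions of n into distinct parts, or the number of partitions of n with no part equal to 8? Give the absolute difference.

Partitions of 18 into distinct parts: 46.
Partitions of 18 with no part equal to 8: 343.
|46 − 343| = 297.

297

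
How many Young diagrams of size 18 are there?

A full systematic count gives 385.

385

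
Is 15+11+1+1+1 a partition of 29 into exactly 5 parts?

The parts sum to 29, and the condition 'there are exactly 5 summands' holds.

Yes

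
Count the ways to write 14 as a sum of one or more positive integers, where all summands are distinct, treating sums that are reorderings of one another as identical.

The partitions of 14 that satisfy the conditions:
14
13,1
12,2
11,3
11,2,1
10,4
10,3,1
9,5
9,4,1
9,3,2
8,6
8,5,1
8,4,2
8,3,2,1
7,6,1
7,5,2
7,4,3
7,4,2,1
6,5,3
6,5,2,1
6,4,3,1
5,4,3,2
That's 22 in total.

22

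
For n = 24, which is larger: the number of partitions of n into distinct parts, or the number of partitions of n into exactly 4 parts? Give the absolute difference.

14

Partitions of 24 into distinct parts: 122.
Partitions of 24 into exactly 4 parts: 108.
|122 − 108| = 14.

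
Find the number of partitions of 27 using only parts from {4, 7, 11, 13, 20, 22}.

4

Listing the qualifying partitions of 27:
7,20
7,7,13
4,4,4,4,11
4,4,4,4,4,7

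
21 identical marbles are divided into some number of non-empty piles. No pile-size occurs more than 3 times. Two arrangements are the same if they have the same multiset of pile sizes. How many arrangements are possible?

395

There are 395 such partitions.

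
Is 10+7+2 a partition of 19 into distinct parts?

Yes

The parts sum to 19, and the condition 'all summands are distinct' holds.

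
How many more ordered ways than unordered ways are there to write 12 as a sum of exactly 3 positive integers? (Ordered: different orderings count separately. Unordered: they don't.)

43

Ordered (compositions into 3 parts): C(11,2) = 55.
Partitions of 12 into exactly 3 parts: 12.
Difference: 55 − 12 = 43.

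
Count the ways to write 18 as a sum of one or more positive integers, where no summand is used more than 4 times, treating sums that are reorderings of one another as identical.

262

Enumerating by decreasing first part gives 262 partitions in all.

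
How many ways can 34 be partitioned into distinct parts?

512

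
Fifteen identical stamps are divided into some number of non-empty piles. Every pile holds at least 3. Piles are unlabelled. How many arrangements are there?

17

The partitions of 15 that satisfy the conditions:
15
12+3
11+4
10+5
9+6
9+3+3
8+7
8+4+3
7+5+3
7+4+4
6+6+3
6+5+4
6+3+3+3
5+5+5
5+4+3+3
4+4+4+3
3+3+3+3+3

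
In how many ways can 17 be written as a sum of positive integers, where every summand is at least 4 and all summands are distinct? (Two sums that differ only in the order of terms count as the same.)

8

Listing the qualifying partitions of 17:
17
4,13
5,12
6,11
7,10
8,9
4,5,8
4,6,7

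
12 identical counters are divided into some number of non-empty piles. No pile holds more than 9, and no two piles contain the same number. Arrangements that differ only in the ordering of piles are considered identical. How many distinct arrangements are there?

They are:
9, 3
9, 2, 1
8, 4
8, 3, 1
7, 5
7, 4, 1
7, 3, 2
6, 5, 1
6, 4, 2
6, 3, 2, 1
5, 4, 3
5, 4, 2, 1

12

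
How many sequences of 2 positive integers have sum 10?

By stars and bars with positive parts, the count is C(9,1) = 9.

9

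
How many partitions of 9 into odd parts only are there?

8

They are:
9
7 + 1 + 1
5 + 3 + 1
5 + 1 + 1 + 1 + 1
3 + 3 + 3
3 + 3 + 1 + 1 + 1
3 + 1 + 1 + 1 + 1 + 1 + 1
1 + 1 + 1 + 1 + 1 + 1 + 1 + 1 + 1
Counting gives 8.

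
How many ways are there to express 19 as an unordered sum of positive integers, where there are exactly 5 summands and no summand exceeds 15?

70

A partial list (first 12 by largest part):
15,1,1,1,1
14,2,1,1,1
13,3,1,1,1
13,2,2,1,1
12,4,1,1,1
12,3,2,1,1
12,2,2,2,1
11,5,1,1,1
11,4,2,1,1
11,3,3,1,1
11,3,2,2,1
11,2,2,2,2
…and 58 more, for 70 total.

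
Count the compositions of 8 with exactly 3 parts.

21

Equivalently, choose which 2 of the 7 gaps become plus signs: C(7,2) = 21.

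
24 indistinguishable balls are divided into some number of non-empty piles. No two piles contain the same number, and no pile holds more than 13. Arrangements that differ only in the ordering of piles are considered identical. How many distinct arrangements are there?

79

A full systematic count gives 79.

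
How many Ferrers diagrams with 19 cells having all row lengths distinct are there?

54

A partial list (first 12 by largest part):
19
18,1
17,2
16,3
16,2,1
15,4
15,3,1
14,5
14,4,1
14,3,2
13,6
13,5,1
…and 42 more, for 54 total.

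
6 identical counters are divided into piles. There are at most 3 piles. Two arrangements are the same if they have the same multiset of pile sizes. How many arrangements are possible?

Enumerating:
6
5, 1
4, 2
4, 1, 1
3, 3
3, 2, 1
2, 2, 2
Counting gives 7.

7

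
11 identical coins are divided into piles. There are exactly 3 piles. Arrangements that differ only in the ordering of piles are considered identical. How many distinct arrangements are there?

10

Enumerating:
1, 1, 9
1, 2, 8
1, 3, 7
2, 2, 7
1, 4, 6
2, 3, 6
1, 5, 5
2, 4, 5
3, 3, 5
3, 4, 4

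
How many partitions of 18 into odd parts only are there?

46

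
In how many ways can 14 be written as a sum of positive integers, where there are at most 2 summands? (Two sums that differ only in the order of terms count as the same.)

8

Listing the qualifying partitions of 14:
14
13, 1
12, 2
11, 3
10, 4
9, 5
8, 6
7, 7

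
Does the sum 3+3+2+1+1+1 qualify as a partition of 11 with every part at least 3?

No

The parts sum to 11, and the condition 'every summand is at least 3' is violated.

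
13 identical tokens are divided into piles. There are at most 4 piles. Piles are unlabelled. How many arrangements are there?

A partial list (first 12 by largest part):
13
1,12
2,11
1,1,11
3,10
1,2,10
1,1,1,10
4,9
1,3,9
2,2,9
1,1,2,9
5,8
…and 27 more, for 39 total.

39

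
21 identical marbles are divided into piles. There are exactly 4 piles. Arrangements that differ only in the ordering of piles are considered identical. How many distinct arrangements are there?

A full systematic count gives 72.

72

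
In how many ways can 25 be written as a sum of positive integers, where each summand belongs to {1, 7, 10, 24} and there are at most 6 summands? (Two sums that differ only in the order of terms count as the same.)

2

They are:
24,1
10,7,7,1
Counting gives 2.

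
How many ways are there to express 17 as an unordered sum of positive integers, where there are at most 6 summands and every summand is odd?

The partitions of 17 that satisfy the conditions:
17
1, 1, 15
1, 3, 13
1, 1, 1, 1, 13
1, 5, 11
3, 3, 11
1, 1, 1, 3, 11
1, 7, 9
3, 5, 9
1, 1, 1, 5, 9
1, 1, 3, 3, 9
3, 7, 7
1, 1, 1, 7, 7
5, 5, 7
1, 1, 3, 5, 7
1, 3, 3, 3, 7
1, 1, 5, 5, 5
1, 3, 3, 5, 5
3, 3, 3, 3, 5
That's 19 in total.

19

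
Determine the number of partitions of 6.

11

Listing the qualifying partitions of 6:
6
5, 1
4, 2
4, 1, 1
3, 3
3, 2, 1
3, 1, 1, 1
2, 2, 2
2, 2, 1, 1
2, 1, 1, 1, 1
1, 1, 1, 1, 1, 1
That's 11 in total.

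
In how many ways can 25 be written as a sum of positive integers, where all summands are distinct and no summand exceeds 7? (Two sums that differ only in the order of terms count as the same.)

They are:
7, 6, 5, 4, 3
7, 6, 5, 4, 2, 1

2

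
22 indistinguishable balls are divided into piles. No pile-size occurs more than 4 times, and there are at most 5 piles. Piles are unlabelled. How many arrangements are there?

Counting exhaustively, 255 partitions satisfy the conditions.

255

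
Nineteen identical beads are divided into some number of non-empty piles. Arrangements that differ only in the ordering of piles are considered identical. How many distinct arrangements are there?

490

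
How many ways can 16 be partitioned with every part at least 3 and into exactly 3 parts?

Listing the qualifying partitions of 16:
3, 3, 10
3, 4, 9
3, 5, 8
4, 4, 8
3, 6, 7
4, 5, 7
4, 6, 6
5, 5, 6

8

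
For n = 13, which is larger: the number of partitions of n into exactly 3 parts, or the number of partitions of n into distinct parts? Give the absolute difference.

Partitions of 13 into exactly 3 parts: 14.
Partitions of 13 into distinct parts: 18.
|14 − 18| = 4.

4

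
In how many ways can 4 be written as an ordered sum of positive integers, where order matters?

There are 3 gaps and each independently is a cut or not, giving 2^3 = 8.

8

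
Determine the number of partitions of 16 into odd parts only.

A partial list (first 12 by largest part):
15, 1
13, 3
13, 1, 1, 1
11, 5
11, 3, 1, 1
11, 1, 1, 1, 1, 1
9, 7
9, 5, 1, 1
9, 3, 3, 1
9, 3, 1, 1, 1, 1
9, 1, 1, 1, 1, 1, 1, 1
7, 7, 1, 1
…and 20 more, for 32 total.

32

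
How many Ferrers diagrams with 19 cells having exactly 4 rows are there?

54

A partial list (first 12 by largest part):
16, 1, 1, 1
15, 2, 1, 1
14, 3, 1, 1
14, 2, 2, 1
13, 4, 1, 1
13, 3, 2, 1
13, 2, 2, 2
12, 5, 1, 1
12, 4, 2, 1
12, 3, 3, 1
12, 3, 2, 2
11, 6, 1, 1
…and 42 more, for 54 total.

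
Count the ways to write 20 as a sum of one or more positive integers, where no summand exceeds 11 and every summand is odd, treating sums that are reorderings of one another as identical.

53

A partial list (first 12 by largest part):
11, 9
11, 7, 1, 1
11, 5, 3, 1
11, 5, 1, 1, 1, 1
11, 3, 3, 3
11, 3, 3, 1, 1, 1
11, 3, 1, 1, 1, 1, 1, 1
11, 1, 1, 1, 1, 1, 1, 1, 1, 1
9, 9, 1, 1
9, 7, 3, 1
9, 7, 1, 1, 1, 1
9, 5, 5, 1
…and 41 more, for 53 total.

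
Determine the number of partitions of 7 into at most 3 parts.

8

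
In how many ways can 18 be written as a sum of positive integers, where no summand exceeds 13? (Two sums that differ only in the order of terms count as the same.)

373

There are 373 such partitions.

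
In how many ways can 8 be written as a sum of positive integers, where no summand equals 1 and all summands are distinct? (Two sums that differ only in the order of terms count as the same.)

They are:
8
6+2
5+3

3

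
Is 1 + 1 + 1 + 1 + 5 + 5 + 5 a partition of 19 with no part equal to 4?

Yes

The parts sum to 19, and the condition 'no summand equals 4' holds.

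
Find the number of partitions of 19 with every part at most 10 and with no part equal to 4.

259

Enumerating by decreasing first part gives 259 partitions in all.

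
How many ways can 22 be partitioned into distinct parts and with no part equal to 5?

There are too many to list fully; the first 12 (by largest part) are:
22
21, 1
20, 2
19, 3
19, 2, 1
18, 4
18, 3, 1
17, 4, 1
17, 3, 2
16, 6
16, 4, 2
16, 3, 2, 1
…and 50 more, for 62 total.

62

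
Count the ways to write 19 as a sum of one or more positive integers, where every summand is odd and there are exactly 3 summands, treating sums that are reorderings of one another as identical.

The partitions of 19 that satisfy the conditions:
17, 1, 1
15, 3, 1
13, 5, 1
13, 3, 3
11, 7, 1
11, 5, 3
9, 9, 1
9, 7, 3
9, 5, 5
7, 7, 5
Counting gives 10.

10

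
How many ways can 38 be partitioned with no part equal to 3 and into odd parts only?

279

Direct enumeration gives 279 partitions.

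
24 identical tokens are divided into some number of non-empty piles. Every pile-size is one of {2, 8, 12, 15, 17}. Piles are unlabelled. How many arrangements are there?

Listing the qualifying partitions of 24:
12, 12
2, 2, 8, 12
2, 2, 2, 2, 2, 2, 12
8, 8, 8
2, 2, 2, 2, 8, 8
2, 2, 2, 2, 2, 2, 2, 2, 8
2, 2, 2, 2, 2, 2, 2, 2, 2, 2, 2, 2
That's 7 in total.

7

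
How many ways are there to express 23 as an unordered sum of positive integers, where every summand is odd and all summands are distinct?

The partitions of 23 that satisfy the conditions:
23
19+3+1
17+5+1
15+7+1
15+5+3
13+9+1
13+7+3
11+9+3
11+7+5

9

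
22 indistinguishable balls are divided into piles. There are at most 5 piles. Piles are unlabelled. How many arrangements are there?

Direct enumeration gives 255 partitions.

255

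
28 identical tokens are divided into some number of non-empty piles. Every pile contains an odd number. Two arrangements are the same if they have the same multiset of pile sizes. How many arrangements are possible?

222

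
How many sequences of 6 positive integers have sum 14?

1287

By stars and bars with positive parts, the count is C(13,5) = 1287.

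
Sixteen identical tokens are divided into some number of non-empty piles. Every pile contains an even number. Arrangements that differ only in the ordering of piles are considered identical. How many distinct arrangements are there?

The partitions of 16 that satisfy the conditions:
16
14 + 2
12 + 4
12 + 2 + 2
10 + 6
10 + 4 + 2
10 + 2 + 2 + 2
8 + 8
8 + 6 + 2
8 + 4 + 4
8 + 4 + 2 + 2
8 + 2 + 2 + 2 + 2
6 + 6 + 4
6 + 6 + 2 + 2
6 + 4 + 4 + 2
6 + 4 + 2 + 2 + 2
6 + 2 + 2 + 2 + 2 + 2
4 + 4 + 4 + 4
4 + 4 + 4 + 2 + 2
4 + 4 + 2 + 2 + 2 + 2
4 + 2 + 2 + 2 + 2 + 2 + 2
2 + 2 + 2 + 2 + 2 + 2 + 2 + 2
That's 22 in total.

22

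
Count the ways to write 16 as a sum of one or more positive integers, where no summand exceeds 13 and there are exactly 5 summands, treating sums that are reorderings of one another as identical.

37

A partial list (first 12 by largest part):
1,1,1,1,12
1,1,1,2,11
1,1,1,3,10
1,1,2,2,10
1,1,1,4,9
1,1,2,3,9
1,2,2,2,9
1,1,1,5,8
1,1,2,4,8
1,1,3,3,8
1,2,2,3,8
2,2,2,2,8
…and 25 more, for 37 total.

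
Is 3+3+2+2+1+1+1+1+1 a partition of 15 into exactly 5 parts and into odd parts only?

No

The parts sum to 15, and the condition 'there are exactly 5 summands' is violated.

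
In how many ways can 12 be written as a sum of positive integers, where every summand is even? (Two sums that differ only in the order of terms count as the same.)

Enumerating:
12
10+2
8+4
8+2+2
6+6
6+4+2
6+2+2+2
4+4+4
4+4+2+2
4+2+2+2+2
2+2+2+2+2+2
Counting gives 11.

11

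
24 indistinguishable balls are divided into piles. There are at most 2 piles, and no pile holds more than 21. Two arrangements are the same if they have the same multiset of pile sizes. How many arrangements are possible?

They are:
3+21
4+20
5+19
6+18
7+17
8+16
9+15
10+14
11+13
12+12
Counting gives 10.

10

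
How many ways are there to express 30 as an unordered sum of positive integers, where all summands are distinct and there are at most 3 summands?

76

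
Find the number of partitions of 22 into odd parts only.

89

Direct enumeration gives 89 partitions.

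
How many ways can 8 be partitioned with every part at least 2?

They are:
8
6+2
5+3
4+4
4+2+2
3+3+2
2+2+2+2

7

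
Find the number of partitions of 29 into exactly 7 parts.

522

Counting exhaustively, 522 partitions satisfy the conditions.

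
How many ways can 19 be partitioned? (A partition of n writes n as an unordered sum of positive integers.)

Direct enumeration gives 490 partitions.

490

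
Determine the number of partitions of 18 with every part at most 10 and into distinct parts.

A partial list (first 12 by largest part):
8 + 10
1 + 7 + 10
2 + 6 + 10
3 + 5 + 10
1 + 2 + 5 + 10
1 + 3 + 4 + 10
1 + 8 + 9
2 + 7 + 9
3 + 6 + 9
1 + 2 + 6 + 9
4 + 5 + 9
1 + 3 + 5 + 9
…and 15 more, for 27 total.

27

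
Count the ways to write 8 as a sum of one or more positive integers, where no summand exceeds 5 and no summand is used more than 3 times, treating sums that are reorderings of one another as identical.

12

The partitions of 8 that satisfy the conditions:
5,3
5,2,1
5,1,1,1
4,4
4,3,1
4,2,2
4,2,1,1
3,3,2
3,3,1,1
3,2,2,1
3,2,1,1,1
2,2,2,1,1
That's 12 in total.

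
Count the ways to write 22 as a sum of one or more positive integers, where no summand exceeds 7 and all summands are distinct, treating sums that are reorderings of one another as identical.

4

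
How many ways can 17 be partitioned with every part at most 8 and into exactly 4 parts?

The partitions of 17 that satisfy the conditions:
8, 7, 1, 1
8, 6, 2, 1
8, 5, 3, 1
8, 5, 2, 2
8, 4, 4, 1
8, 4, 3, 2
8, 3, 3, 3
7, 7, 2, 1
7, 6, 3, 1
7, 6, 2, 2
7, 5, 4, 1
7, 5, 3, 2
7, 4, 4, 2
7, 4, 3, 3
6, 6, 4, 1
6, 6, 3, 2
6, 5, 5, 1
6, 5, 4, 2
6, 5, 3, 3
6, 4, 4, 3
5, 5, 5, 2
5, 5, 4, 3
5, 4, 4, 4
Counting gives 23.

23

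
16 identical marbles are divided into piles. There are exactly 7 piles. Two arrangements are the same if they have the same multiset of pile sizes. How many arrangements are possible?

A partial list (first 12 by largest part):
10,1,1,1,1,1,1
9,2,1,1,1,1,1
8,3,1,1,1,1,1
8,2,2,1,1,1,1
7,4,1,1,1,1,1
7,3,2,1,1,1,1
7,2,2,2,1,1,1
6,5,1,1,1,1,1
6,4,2,1,1,1,1
6,3,3,1,1,1,1
6,3,2,2,1,1,1
6,2,2,2,2,1,1
…and 16 more, for 28 total.

28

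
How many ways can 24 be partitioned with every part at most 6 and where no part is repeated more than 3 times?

119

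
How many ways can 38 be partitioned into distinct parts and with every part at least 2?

460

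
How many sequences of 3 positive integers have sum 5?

Place 2 bars in the 4 internal gaps of a row of 5 dots: C(4,2) = 6.

6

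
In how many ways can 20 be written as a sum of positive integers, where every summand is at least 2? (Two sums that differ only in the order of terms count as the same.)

Counting exhaustively, 137 partitions satisfy the conditions.

137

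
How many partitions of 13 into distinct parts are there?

Enumerating:
13
12 + 1
11 + 2
10 + 3
10 + 2 + 1
9 + 4
9 + 3 + 1
8 + 5
8 + 4 + 1
8 + 3 + 2
7 + 6
7 + 5 + 1
7 + 4 + 2
7 + 3 + 2 + 1
6 + 5 + 2
6 + 4 + 3
6 + 4 + 2 + 1
5 + 4 + 3 + 1

18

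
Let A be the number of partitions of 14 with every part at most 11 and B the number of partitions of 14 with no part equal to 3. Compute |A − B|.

52

Partitions of 14 with every part at most 11: 131.
Partitions of 14 with no part equal to 3: 79.
|131 − 79| = 52.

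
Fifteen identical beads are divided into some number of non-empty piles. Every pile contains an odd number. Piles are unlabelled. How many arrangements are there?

27

A partial list (first 12 by largest part):
15
13,1,1
11,3,1
11,1,1,1,1
9,5,1
9,3,3
9,3,1,1,1
9,1,1,1,1,1,1
7,7,1
7,5,3
7,5,1,1,1
7,3,3,1,1
…and 15 more, for 27 total.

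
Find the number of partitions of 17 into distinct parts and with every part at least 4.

8

Listing the qualifying partitions of 17:
17
13 + 4
12 + 5
11 + 6
10 + 7
9 + 8
8 + 5 + 4
7 + 6 + 4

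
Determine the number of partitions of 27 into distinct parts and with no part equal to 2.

Systematic enumeration (by largest part, then next-largest, …) yields 110.

110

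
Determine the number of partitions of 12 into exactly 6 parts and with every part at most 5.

9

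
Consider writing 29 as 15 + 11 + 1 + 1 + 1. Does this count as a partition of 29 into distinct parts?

No

The parts sum to 29, and the condition 'all summands are distinct' is violated.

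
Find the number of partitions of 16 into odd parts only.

32

A partial list (first 12 by largest part):
15, 1
13, 3
13, 1, 1, 1
11, 5
11, 3, 1, 1
11, 1, 1, 1, 1, 1
9, 7
9, 5, 1, 1
9, 3, 3, 1
9, 3, 1, 1, 1, 1
9, 1, 1, 1, 1, 1, 1, 1
7, 7, 1, 1
…and 20 more, for 32 total.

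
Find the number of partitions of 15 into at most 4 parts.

54

A partial list (first 12 by largest part):
15
14, 1
13, 2
13, 1, 1
12, 3
12, 2, 1
12, 1, 1, 1
11, 4
11, 3, 1
11, 2, 2
11, 2, 1, 1
10, 5
…and 42 more, for 54 total.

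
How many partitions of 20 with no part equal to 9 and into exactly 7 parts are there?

75

Enumerating by decreasing first part gives 75 partitions in all.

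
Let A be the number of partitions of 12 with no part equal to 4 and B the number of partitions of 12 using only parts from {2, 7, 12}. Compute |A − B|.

53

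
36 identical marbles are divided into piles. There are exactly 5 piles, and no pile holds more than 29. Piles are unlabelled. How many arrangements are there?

744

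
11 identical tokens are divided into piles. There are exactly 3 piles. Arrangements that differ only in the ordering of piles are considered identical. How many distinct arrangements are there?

Enumerating:
9,1,1
8,2,1
7,3,1
7,2,2
6,4,1
6,3,2
5,5,1
5,4,2
5,3,3
4,4,3
That's 10 in total.

10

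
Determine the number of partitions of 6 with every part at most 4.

The partitions of 6 that satisfy the conditions:
2, 4
1, 1, 4
3, 3
1, 2, 3
1, 1, 1, 3
2, 2, 2
1, 1, 2, 2
1, 1, 1, 1, 2
1, 1, 1, 1, 1, 1

9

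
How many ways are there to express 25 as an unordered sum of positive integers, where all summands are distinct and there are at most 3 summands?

A partial list (first 12 by largest part):
25
1 + 24
2 + 23
3 + 22
1 + 2 + 22
4 + 21
1 + 3 + 21
5 + 20
1 + 4 + 20
2 + 3 + 20
6 + 19
1 + 5 + 19
…and 41 more, for 53 total.

53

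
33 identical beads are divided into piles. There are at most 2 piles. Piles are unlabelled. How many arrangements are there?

17

The partitions of 33 that satisfy the conditions:
33
32,1
31,2
30,3
29,4
28,5
27,6
26,7
25,8
24,9
23,10
22,11
21,12
20,13
19,14
18,15
17,16
Counting gives 17.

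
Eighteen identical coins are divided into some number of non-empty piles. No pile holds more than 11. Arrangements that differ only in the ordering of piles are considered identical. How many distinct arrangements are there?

355

Counting exhaustively, 355 partitions satisfy the conditions.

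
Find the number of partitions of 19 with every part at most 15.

483

Systematic enumeration (by largest part, then next-largest, …) yields 483.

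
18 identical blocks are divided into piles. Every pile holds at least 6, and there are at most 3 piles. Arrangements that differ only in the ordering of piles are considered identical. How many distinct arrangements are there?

Listing the qualifying partitions of 18:
18
12,6
11,7
10,8
9,9
6,6,6
That's 6 in total.

6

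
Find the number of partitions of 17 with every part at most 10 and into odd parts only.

There are too many to list fully; the first 12 (by largest part) are:
9, 7, 1
9, 5, 3
9, 5, 1, 1, 1
9, 3, 3, 1, 1
9, 3, 1, 1, 1, 1, 1
9, 1, 1, 1, 1, 1, 1, 1, 1
7, 7, 3
7, 7, 1, 1, 1
7, 5, 5
7, 5, 3, 1, 1
7, 5, 1, 1, 1, 1, 1
7, 3, 3, 3, 1
…and 18 more, for 30 total.

30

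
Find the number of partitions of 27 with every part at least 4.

81

Counting exhaustively, 81 partitions satisfy the conditions.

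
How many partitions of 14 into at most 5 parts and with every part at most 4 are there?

8

Enumerating:
4 + 4 + 4 + 2
4 + 4 + 4 + 1 + 1
4 + 4 + 3 + 3
4 + 4 + 3 + 2 + 1
4 + 4 + 2 + 2 + 2
4 + 3 + 3 + 3 + 1
4 + 3 + 3 + 2 + 2
3 + 3 + 3 + 3 + 2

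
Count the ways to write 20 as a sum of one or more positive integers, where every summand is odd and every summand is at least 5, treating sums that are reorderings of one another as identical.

4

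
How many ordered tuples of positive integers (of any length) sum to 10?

512

There are 9 gaps and each independently is a cut or not, giving 2^9 = 512.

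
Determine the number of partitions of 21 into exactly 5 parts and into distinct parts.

10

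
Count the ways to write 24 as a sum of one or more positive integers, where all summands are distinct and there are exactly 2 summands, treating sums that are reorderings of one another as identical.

Listing the qualifying partitions of 24:
23 + 1
22 + 2
21 + 3
20 + 4
19 + 5
18 + 6
17 + 7
16 + 8
15 + 9
14 + 10
13 + 11
That's 11 in total.

11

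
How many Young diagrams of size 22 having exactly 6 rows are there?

A full systematic count gives 136.

136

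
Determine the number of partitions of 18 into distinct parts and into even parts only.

Listing the qualifying partitions of 18:
18
16+2
14+4
12+6
12+4+2
10+8
10+6+2
8+6+4

8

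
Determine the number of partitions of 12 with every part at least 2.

They are:
12
10 + 2
9 + 3
8 + 4
8 + 2 + 2
7 + 5
7 + 3 + 2
6 + 6
6 + 4 + 2
6 + 3 + 3
6 + 2 + 2 + 2
5 + 5 + 2
5 + 4 + 3
5 + 3 + 2 + 2
4 + 4 + 4
4 + 4 + 2 + 2
4 + 3 + 3 + 2
4 + 2 + 2 + 2 + 2
3 + 3 + 3 + 3
3 + 3 + 2 + 2 + 2
2 + 2 + 2 + 2 + 2 + 2

21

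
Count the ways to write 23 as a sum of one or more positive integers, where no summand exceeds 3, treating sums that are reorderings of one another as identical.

There are too many to list fully; the first 12 (by largest part) are:
3,3,3,3,3,3,3,2
3,3,3,3,3,3,3,1,1
3,3,3,3,3,3,2,2,1
3,3,3,3,3,3,2,1,1,1
3,3,3,3,3,3,1,1,1,1,1
3,3,3,3,3,2,2,2,2
3,3,3,3,3,2,2,2,1,1
3,3,3,3,3,2,2,1,1,1,1
3,3,3,3,3,2,1,1,1,1,1,1
3,3,3,3,3,1,1,1,1,1,1,1,1
3,3,3,3,2,2,2,2,2,1
3,3,3,3,2,2,2,2,1,1,1
…and 44 more, for 56 total.

56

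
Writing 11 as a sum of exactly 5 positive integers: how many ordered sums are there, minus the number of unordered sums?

200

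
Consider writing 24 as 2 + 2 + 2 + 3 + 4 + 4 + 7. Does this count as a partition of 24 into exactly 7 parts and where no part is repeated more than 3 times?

The parts sum to 24, and the condition 'there are exactly 7 summands' holds; the condition 'no summand is used more than 3 times' holds.

Yes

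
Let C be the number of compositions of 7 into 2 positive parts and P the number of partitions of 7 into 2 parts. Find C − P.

3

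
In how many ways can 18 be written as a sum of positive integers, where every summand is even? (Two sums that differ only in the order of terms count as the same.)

30

There are too many to list fully; the first 12 (by largest part) are:
18
2, 16
4, 14
2, 2, 14
6, 12
2, 4, 12
2, 2, 2, 12
8, 10
2, 6, 10
4, 4, 10
2, 2, 4, 10
2, 2, 2, 2, 10
…and 18 more, for 30 total.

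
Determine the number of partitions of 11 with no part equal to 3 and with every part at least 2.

Enumerating:
11
9 + 2
7 + 4
7 + 2 + 2
6 + 5
5 + 4 + 2
5 + 2 + 2 + 2

7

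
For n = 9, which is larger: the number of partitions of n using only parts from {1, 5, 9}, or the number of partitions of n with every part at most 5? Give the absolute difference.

20

Partitions of 9 using only parts from {1, 5, 9}: 3.
Partitions of 9 with every part at most 5: 23.
|3 − 23| = 20.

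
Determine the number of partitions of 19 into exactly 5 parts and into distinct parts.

5

They are:
9 + 4 + 3 + 2 + 1
8 + 5 + 3 + 2 + 1
7 + 6 + 3 + 2 + 1
7 + 5 + 4 + 2 + 1
6 + 5 + 4 + 3 + 1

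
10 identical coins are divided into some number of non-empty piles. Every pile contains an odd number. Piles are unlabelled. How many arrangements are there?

10

The partitions of 10 that satisfy the conditions:
9+1
7+3
7+1+1+1
5+5
5+3+1+1
5+1+1+1+1+1
3+3+3+1
3+3+1+1+1+1
3+1+1+1+1+1+1+1
1+1+1+1+1+1+1+1+1+1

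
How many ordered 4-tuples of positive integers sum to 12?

Place 3 bars in the 11 internal gaps of a row of 12 dots: C(11,3) = 165.

165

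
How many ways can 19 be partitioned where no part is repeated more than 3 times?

There are 258 such partitions.

258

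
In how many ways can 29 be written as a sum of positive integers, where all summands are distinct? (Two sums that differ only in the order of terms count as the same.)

256

A full systematic count gives 256.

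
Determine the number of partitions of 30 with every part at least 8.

16

They are:
30
22,8
21,9
20,10
19,11
18,12
17,13
16,14
15,15
14,8,8
13,9,8
12,10,8
12,9,9
11,11,8
11,10,9
10,10,10
That's 16 in total.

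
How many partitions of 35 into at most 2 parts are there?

The partitions of 35 that satisfy the conditions:
35
34+1
33+2
32+3
31+4
30+5
29+6
28+7
27+8
26+9
25+10
24+11
23+12
22+13
21+14
20+15
19+16
18+17
Counting gives 18.

18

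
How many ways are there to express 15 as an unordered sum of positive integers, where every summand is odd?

27

There are too many to list fully; the first 12 (by largest part) are:
15
13 + 1 + 1
11 + 3 + 1
11 + 1 + 1 + 1 + 1
9 + 5 + 1
9 + 3 + 3
9 + 3 + 1 + 1 + 1
9 + 1 + 1 + 1 + 1 + 1 + 1
7 + 7 + 1
7 + 5 + 3
7 + 5 + 1 + 1 + 1
7 + 3 + 3 + 1 + 1
…and 15 more, for 27 total.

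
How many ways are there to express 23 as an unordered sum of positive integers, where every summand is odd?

Systematic enumeration (by largest part, then next-largest, …) yields 104.

104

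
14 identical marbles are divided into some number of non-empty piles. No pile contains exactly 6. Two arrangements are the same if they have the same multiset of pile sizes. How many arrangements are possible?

Counting exhaustively, 113 partitions satisfy the conditions.

113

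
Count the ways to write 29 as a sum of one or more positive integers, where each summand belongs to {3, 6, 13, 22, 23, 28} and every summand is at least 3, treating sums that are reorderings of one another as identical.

The partitions of 29 that satisfy the conditions:
23 + 6
23 + 3 + 3
13 + 13 + 3
Counting gives 3.

3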